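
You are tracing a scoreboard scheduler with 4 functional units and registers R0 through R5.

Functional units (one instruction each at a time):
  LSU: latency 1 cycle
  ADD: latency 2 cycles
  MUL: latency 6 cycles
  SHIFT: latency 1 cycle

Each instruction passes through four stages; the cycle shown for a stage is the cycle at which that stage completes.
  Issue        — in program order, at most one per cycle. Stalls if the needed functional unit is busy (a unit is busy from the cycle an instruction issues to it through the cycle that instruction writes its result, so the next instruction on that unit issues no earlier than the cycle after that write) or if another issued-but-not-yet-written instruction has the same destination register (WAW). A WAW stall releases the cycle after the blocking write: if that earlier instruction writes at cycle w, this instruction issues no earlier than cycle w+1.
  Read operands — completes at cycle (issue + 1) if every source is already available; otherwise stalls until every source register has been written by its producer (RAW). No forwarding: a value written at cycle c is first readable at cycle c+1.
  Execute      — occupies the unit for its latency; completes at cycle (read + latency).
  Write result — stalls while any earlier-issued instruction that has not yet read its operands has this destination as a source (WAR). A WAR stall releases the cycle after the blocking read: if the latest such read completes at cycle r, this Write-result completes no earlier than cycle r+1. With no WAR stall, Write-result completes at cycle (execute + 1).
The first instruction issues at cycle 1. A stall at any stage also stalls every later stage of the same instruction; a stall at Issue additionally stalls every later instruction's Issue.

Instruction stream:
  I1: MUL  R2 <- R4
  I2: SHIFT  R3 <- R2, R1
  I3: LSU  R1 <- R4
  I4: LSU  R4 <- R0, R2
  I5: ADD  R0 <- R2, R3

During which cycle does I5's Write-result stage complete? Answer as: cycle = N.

[1] I1 issues→MUL
[2] I1 reads | I2 issues→SHIFT
[3] I3 issues→LSU
[4] I3 reads
[5] I3 exec-done
[8] I1 exec-done
[9] I1 writes R2
[10] I2 reads
[11] I2 exec-done | I3 writes R1
[12] I2 writes R3 | I4 issues→LSU
[13] I4 reads | I5 issues→ADD
[14] I4 exec-done | I5 reads
[15] I4 writes R4
[16] I5 exec-done
[17] I5 writes R0

cycle = 17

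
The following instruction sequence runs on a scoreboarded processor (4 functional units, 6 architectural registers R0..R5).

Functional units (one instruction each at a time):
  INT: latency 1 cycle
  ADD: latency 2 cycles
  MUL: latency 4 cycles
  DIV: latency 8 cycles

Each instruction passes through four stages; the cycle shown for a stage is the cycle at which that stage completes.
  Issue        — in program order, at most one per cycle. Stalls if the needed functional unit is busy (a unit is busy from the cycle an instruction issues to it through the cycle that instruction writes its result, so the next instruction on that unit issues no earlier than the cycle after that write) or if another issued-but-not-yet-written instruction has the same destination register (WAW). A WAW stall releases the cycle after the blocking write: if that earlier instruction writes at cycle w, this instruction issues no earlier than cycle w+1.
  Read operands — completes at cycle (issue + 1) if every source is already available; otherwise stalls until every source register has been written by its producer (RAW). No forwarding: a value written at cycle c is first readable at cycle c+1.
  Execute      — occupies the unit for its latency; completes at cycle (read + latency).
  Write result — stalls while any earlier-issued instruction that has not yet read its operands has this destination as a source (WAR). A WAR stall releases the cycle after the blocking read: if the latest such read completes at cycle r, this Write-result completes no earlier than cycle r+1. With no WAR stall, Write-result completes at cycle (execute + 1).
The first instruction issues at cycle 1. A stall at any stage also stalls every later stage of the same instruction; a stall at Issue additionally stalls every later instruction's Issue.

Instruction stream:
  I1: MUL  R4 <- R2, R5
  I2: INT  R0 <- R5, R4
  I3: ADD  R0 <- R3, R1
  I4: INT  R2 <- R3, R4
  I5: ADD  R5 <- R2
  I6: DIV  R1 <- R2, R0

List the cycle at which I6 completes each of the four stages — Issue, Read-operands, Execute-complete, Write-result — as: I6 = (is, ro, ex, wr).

  I1 | 1 | 2 | 6 | 7
  I2 | 2 | 8 | 9 | 10   RAW R4: wait I1 write@7
  I3 | 11 | 12 | 14 | 15   WAW R0: wait I2 write@10
  I4 | 12 | 13 | 14 | 15
  I5 | 16 | 17 | 19 | 20   struct: ADD busy until I3 writes@15
  I6 | 17 | 18 | 26 | 27

I6 = (17, 18, 26, 27)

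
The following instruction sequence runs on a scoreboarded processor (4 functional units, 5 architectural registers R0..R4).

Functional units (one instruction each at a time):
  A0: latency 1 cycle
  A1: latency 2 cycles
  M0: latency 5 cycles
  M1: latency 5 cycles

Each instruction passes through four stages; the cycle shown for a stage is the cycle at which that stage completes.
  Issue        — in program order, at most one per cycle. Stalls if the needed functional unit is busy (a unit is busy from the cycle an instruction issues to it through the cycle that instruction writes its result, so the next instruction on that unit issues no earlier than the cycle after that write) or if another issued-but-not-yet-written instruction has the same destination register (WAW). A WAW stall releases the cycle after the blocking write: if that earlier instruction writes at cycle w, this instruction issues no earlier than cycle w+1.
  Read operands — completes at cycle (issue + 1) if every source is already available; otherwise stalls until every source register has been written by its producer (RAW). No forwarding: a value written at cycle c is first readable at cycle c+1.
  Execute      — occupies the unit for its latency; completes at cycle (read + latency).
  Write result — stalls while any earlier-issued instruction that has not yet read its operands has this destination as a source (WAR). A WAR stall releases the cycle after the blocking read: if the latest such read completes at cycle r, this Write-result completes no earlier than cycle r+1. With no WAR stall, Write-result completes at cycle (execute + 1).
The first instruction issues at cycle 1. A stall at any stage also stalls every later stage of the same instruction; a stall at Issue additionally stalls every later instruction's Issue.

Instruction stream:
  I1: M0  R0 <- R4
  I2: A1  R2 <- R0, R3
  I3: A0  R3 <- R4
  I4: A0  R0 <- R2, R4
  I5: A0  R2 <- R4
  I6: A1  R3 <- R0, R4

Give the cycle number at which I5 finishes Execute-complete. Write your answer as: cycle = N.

[1] I1 dispatched to M0
[2] I1 operands ready; I2 dispatched to A1
[3] I3 dispatched to A0
[4] I3 operands ready
[5] I3 complete
[7] I1 complete
[8] R0←I1
[9] I2 operands ready
[10] R3←I3
[11] I2 complete; I4 dispatched to A0
[12] R2←I2
[13] I4 operands ready
[14] I4 complete
[15] R0←I4
[16] I5 dispatched to A0
[17] I5 operands ready; I6 dispatched to A1
[18] I5 complete; I6 operands ready
[19] R2←I5
[20] I6 complete
[21] R3←I6

cycle = 18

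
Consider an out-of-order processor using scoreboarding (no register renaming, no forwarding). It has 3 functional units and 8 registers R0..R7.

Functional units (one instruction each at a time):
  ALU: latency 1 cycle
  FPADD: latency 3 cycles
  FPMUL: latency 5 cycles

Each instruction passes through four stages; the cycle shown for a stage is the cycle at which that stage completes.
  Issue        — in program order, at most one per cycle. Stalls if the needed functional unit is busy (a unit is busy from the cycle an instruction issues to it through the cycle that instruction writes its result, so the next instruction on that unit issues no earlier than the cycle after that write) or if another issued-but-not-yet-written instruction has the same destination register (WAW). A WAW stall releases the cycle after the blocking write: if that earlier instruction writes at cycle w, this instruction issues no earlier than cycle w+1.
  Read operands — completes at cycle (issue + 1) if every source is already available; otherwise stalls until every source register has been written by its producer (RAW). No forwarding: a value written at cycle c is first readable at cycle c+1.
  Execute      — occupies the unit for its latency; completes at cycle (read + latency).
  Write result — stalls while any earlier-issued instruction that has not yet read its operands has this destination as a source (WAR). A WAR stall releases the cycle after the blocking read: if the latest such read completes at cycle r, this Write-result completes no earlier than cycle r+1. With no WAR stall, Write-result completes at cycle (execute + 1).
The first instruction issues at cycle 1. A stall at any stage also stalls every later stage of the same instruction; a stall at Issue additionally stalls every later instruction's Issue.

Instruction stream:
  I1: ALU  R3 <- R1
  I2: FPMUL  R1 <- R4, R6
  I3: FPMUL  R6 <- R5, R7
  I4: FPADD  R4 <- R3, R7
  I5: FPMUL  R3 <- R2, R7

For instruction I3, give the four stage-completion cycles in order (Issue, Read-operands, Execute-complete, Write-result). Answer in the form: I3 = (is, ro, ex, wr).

cycle 1: I1→ALU
cycle 2: I1 RO | I2→FPMUL
cycle 3: I1 EX | I2 RO
cycle 4: I1 WR R3
cycle 8: I2 EX
cycle 9: I2 WR R1
cycle 10: I3→FPMUL
cycle 11: I3 RO | I4→FPADD
cycle 12: I4 RO
cycle 15: I4 EX
cycle 16: I3 EX | I4 WR R4
cycle 17: I3 WR R6
cycle 18: I5→FPMUL
cycle 19: I5 RO
cycle 24: I5 EX
cycle 25: I5 WR R3

I3 = (10, 11, 16, 17)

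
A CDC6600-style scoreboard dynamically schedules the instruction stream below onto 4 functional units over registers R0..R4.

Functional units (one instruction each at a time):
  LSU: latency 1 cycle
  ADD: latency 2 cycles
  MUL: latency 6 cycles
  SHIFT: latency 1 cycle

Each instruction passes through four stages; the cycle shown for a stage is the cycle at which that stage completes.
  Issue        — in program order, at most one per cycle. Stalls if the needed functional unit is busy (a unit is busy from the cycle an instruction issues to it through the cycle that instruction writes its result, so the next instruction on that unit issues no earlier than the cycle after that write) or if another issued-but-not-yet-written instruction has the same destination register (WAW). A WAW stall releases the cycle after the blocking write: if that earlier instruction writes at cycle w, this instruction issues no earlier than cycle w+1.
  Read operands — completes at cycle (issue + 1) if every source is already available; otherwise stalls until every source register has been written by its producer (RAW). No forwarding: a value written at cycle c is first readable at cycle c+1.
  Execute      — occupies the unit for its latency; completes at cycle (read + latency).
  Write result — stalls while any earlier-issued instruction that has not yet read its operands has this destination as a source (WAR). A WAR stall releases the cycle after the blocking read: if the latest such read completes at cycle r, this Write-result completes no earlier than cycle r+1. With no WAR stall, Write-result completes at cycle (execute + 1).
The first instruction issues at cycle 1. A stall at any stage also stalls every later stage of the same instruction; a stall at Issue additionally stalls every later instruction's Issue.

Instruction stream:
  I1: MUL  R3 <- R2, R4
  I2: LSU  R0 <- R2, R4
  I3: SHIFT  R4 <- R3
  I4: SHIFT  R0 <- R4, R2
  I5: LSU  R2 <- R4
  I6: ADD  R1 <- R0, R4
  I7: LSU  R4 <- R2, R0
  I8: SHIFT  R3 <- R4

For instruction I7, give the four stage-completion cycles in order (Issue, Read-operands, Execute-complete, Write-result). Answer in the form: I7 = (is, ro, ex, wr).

I7 = (18, 19, 20, 21)

1) issue 1, read 2, done 8, write 9
2) issue 2, read 3, done 4, write 5
3) issue 3, read 10, done 11, write 12  <RAW R3: wait I1 write@9>
4) issue 13, read 14, done 15, write 16  <struct: SHIFT busy until I3 writes@12>
5) issue 14, read 15, done 16, write 17
6) issue 15, read 17, done 19, write 20  <RAW R0: wait I4 write@16>
7) issue 18, read 19, done 20, write 21  <struct: LSU busy until I5 writes@17>
8) issue 19, read 22, done 23, write 24  <RAW R4: wait I7 write@21>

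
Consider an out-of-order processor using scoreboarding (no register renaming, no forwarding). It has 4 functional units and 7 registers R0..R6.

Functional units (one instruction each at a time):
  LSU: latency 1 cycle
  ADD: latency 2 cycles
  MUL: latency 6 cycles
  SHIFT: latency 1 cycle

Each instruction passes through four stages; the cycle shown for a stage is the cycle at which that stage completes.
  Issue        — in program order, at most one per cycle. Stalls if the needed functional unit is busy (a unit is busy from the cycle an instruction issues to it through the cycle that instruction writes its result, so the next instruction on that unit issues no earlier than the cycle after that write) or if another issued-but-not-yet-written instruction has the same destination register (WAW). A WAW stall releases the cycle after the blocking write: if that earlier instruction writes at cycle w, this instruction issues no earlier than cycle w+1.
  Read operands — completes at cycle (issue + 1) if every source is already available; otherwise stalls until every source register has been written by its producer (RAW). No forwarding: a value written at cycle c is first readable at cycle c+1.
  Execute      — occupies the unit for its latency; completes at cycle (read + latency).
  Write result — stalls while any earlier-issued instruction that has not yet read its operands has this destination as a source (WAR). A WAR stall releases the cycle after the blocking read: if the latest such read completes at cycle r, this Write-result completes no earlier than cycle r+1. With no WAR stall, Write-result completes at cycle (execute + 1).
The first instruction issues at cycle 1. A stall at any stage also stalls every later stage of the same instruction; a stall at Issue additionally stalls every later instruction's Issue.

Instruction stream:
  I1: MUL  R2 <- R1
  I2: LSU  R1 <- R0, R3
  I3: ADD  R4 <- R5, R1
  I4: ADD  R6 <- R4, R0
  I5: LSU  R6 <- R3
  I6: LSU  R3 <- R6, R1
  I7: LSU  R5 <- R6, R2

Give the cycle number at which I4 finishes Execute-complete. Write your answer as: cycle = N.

cycle = 13

I1: IS=1 RO=2 EX=8 WR=9
I2: IS=2 RO=3 EX=4 WR=5
I3: IS=3 RO=6 EX=8 WR=9  [RAW R1: wait I2 write@5]
I4: IS=10 RO=11 EX=13 WR=14  [struct: ADD busy until I3 writes@9]
I5: IS=15 RO=16 EX=17 WR=18  [WAW R6: wait I4 write@14]
I6: IS=19 RO=20 EX=21 WR=22  [struct: LSU busy until I5 writes@18]
I7: IS=23 RO=24 EX=25 WR=26  [struct: LSU busy until I6 writes@22]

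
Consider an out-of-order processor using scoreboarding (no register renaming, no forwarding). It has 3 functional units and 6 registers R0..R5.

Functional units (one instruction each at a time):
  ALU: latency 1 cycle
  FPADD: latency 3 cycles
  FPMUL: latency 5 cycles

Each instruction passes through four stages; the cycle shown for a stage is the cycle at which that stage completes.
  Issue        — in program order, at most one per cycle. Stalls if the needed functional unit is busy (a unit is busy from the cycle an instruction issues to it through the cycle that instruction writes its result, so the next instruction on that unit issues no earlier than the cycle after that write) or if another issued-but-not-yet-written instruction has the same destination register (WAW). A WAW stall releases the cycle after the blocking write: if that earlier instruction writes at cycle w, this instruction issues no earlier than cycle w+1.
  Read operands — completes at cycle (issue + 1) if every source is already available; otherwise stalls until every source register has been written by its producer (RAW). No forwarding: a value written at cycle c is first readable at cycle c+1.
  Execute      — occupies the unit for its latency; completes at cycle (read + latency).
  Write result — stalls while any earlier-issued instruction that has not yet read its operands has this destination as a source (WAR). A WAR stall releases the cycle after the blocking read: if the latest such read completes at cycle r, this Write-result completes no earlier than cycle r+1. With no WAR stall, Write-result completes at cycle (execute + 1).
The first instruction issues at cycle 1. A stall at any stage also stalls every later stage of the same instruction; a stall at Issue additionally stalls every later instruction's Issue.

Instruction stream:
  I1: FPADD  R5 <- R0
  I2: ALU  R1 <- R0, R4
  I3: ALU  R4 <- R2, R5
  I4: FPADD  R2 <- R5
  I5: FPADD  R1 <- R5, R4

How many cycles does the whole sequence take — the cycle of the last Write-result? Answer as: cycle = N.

cycle = 18

cycle 1: I1→FPADD
cycle 2: I1 RO, I2→ALU
cycle 3: I2 RO
cycle 4: I2 EX
cycle 5: I1 EX, I2 WR R1
cycle 6: I1 WR R5, I3→ALU
cycle 7: I3 RO, I4→FPADD
cycle 8: I3 EX, I4 RO
cycle 9: I3 WR R4
cycle 11: I4 EX
cycle 12: I4 WR R2
cycle 13: I5→FPADD
cycle 14: I5 RO
cycle 17: I5 EX
cycle 18: I5 WR R1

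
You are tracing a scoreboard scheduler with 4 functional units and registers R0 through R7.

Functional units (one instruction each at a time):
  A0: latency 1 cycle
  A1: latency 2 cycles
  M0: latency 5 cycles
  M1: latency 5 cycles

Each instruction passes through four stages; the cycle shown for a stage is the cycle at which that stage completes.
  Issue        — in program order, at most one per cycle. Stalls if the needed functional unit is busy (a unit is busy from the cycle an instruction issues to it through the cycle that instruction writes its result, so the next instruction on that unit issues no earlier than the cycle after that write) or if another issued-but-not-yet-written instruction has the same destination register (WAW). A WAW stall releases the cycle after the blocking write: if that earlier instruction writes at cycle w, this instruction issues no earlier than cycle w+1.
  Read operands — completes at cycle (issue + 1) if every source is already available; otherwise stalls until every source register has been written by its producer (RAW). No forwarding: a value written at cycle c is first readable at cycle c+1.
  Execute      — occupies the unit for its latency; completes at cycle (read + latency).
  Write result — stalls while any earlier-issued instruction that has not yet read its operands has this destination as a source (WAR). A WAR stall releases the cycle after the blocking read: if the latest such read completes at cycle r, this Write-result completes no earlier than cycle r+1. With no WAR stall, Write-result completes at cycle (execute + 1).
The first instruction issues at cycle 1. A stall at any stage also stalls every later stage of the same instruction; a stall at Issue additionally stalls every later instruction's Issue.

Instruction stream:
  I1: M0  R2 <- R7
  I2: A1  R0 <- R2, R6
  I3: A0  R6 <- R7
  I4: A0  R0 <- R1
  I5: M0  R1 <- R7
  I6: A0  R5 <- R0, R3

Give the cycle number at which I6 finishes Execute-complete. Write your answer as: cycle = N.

cycle = 19

I1 -> (1, 2, 7, 8)
I2 -> (2, 9, 11, 12)  // RAW R2: wait I1 write@8
I3 -> (3, 4, 5, 10)  // WAR R6: wait I2 read@9
I4 -> (13, 14, 15, 16)  // WAW R0: wait I2 write@12
I5 -> (14, 15, 20, 21)
I6 -> (17, 18, 19, 20)  // struct: A0 busy until I4 writes@16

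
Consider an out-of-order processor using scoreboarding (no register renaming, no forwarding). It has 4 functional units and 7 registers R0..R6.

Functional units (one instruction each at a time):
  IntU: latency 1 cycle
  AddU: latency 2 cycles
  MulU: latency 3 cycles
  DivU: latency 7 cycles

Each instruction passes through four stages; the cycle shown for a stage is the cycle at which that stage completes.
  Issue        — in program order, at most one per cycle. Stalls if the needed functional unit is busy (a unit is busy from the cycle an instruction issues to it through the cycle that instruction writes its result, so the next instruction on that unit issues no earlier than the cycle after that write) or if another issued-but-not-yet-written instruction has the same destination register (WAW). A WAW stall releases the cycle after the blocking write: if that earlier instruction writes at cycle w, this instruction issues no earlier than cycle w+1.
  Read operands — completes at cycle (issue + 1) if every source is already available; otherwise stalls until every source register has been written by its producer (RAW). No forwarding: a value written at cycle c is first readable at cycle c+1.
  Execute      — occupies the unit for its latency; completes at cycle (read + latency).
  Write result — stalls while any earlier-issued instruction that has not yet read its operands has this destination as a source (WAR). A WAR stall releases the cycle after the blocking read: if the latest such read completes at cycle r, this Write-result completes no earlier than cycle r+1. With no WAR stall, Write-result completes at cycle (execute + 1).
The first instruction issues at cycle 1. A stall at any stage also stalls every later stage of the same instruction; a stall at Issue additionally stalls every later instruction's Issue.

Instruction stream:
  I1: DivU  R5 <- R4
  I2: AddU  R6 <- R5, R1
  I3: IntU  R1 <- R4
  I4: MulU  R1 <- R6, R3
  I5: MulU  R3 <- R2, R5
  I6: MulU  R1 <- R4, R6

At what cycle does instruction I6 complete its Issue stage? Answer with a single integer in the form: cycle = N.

cycle = 26

[I1] 1/2/9/10
[I2] 2/11/13/14  (RAW R5: wait I1 write@10)
[I3] 3/4/5/12  (WAR R1: wait I2 read@11)
[I4] 13/15/18/19  (WAW R1: wait I3 write@12; RAW R6: wait I2 write@14)
[I5] 20/21/24/25  (struct: MulU busy until I4 writes@19)
[I6] 26/27/30/31  (struct: MulU busy until I5 writes@25)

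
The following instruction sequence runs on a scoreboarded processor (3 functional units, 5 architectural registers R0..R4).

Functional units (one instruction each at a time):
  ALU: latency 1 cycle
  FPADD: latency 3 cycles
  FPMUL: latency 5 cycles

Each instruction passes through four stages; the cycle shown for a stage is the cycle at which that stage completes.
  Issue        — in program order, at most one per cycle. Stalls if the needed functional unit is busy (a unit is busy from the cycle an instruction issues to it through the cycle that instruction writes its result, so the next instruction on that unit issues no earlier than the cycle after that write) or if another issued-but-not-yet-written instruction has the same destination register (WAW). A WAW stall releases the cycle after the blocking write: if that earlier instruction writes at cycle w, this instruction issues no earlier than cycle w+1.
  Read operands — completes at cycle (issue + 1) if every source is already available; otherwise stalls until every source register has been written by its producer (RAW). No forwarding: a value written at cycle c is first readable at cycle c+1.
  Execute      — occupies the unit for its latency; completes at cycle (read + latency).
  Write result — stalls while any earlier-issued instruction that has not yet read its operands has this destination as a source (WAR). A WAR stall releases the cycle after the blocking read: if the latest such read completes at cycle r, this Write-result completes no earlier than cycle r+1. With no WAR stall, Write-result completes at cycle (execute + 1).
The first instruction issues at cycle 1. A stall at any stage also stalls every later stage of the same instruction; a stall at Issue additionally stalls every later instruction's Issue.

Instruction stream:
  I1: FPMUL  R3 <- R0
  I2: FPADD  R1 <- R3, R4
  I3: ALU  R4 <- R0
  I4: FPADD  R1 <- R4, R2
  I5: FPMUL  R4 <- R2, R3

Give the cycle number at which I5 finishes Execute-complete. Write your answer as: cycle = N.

cycle = 21

I1 -> (1, 2, 7, 8)
I2 -> (2, 9, 12, 13)  // RAW R3: wait I1 write@8
I3 -> (3, 4, 5, 10)  // WAR R4: wait I2 read@9
I4 -> (14, 15, 18, 19)  // struct: FPADD busy until I2 writes@13
I5 -> (15, 16, 21, 22)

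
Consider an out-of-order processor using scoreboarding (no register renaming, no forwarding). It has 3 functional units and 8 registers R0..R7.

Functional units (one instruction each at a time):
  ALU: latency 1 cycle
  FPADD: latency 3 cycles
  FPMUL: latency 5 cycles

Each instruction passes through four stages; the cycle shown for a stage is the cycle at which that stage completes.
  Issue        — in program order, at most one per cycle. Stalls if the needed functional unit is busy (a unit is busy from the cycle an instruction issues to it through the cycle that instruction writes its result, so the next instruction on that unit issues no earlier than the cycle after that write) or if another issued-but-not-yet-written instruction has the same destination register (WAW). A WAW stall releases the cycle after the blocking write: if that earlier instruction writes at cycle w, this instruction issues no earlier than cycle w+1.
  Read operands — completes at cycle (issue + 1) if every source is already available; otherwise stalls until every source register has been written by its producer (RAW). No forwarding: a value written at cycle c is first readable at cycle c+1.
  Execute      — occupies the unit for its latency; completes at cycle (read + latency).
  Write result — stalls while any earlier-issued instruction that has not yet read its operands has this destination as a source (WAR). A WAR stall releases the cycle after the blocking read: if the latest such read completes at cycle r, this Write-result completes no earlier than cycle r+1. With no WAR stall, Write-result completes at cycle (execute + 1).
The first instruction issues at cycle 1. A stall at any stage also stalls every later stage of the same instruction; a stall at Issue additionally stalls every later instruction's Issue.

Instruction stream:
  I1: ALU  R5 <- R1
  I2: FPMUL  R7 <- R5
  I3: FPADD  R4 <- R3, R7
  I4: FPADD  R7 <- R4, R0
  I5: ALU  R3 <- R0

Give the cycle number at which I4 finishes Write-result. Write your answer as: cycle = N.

I1  is:1  ro:2  ex:3  wr:4
I2  is:2  ro:5  ex:10  wr:11  — RAW R5: wait I1 write@4
I3  is:3  ro:12  ex:15  wr:16  — RAW R7: wait I2 write@11
I4  is:17  ro:18  ex:21  wr:22  — struct: FPADD busy until I3 writes@16
I5  is:18  ro:19  ex:20  wr:21

cycle = 22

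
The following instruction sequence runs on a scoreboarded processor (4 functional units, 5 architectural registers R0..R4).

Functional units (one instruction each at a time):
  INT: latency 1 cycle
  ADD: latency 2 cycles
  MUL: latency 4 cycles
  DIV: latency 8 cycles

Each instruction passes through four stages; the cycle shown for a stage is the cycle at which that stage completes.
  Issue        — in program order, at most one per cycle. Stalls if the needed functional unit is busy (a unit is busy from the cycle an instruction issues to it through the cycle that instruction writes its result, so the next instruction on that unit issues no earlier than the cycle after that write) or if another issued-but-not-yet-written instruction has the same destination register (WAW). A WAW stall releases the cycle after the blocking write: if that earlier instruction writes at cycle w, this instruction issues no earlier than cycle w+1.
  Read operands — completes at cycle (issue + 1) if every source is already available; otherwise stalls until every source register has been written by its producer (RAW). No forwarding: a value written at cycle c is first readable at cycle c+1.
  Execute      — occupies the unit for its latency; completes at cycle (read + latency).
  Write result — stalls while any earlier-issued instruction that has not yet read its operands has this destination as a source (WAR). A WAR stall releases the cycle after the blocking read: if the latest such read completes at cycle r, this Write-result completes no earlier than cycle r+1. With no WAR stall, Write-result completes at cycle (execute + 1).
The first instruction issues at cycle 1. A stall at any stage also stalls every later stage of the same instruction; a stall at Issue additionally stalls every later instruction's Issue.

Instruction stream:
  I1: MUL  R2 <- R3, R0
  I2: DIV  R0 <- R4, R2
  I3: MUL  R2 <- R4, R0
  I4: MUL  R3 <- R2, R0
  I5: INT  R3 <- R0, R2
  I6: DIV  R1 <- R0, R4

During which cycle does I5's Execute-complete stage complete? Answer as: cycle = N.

1) issue 1, read 2, done 6, write 7
2) issue 2, read 8, done 16, write 17  <RAW R2: wait I1 write@7>
3) issue 8, read 18, done 22, write 23  <struct: MUL busy until I1 writes@7 / RAW R0: wait I2 write@17>
4) issue 24, read 25, done 29, write 30  <struct: MUL busy until I3 writes@23>
5) issue 31, read 32, done 33, write 34  <WAW R3: wait I4 write@30>
6) issue 32, read 33, done 41, write 42

cycle = 33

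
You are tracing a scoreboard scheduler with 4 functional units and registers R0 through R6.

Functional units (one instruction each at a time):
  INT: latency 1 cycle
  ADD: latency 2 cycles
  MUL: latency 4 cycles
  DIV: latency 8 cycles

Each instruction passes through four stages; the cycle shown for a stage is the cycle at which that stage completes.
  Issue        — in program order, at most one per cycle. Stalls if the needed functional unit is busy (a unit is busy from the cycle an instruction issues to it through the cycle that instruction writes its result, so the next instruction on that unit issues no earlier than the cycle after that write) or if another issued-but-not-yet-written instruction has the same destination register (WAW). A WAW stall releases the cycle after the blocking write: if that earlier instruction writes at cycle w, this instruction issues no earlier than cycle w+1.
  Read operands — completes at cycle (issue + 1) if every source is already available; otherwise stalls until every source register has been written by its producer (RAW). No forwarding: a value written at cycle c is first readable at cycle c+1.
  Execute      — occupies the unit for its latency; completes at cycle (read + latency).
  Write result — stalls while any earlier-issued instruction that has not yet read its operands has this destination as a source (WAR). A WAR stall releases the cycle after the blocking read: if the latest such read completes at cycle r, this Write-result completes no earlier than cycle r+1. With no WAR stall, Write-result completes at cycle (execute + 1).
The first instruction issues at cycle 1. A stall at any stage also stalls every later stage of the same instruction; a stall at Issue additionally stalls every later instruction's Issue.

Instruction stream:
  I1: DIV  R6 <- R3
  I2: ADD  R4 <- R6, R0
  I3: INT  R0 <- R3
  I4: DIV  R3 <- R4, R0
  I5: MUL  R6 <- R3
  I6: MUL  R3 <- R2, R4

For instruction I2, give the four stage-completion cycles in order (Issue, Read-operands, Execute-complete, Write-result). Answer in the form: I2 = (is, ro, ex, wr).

I1 -> (1, 2, 10, 11)
I2 -> (2, 12, 14, 15)  // RAW R6: wait I1 write@11
I3 -> (3, 4, 5, 13)  // WAR R0: wait I2 read@12
I4 -> (12, 16, 24, 25)  // struct: DIV busy until I1 writes@11, RAW R4: wait I2 write@15
I5 -> (13, 26, 30, 31)  // RAW R3: wait I4 write@25
I6 -> (32, 33, 37, 38)  // struct: MUL busy until I5 writes@31

I2 = (2, 12, 14, 15)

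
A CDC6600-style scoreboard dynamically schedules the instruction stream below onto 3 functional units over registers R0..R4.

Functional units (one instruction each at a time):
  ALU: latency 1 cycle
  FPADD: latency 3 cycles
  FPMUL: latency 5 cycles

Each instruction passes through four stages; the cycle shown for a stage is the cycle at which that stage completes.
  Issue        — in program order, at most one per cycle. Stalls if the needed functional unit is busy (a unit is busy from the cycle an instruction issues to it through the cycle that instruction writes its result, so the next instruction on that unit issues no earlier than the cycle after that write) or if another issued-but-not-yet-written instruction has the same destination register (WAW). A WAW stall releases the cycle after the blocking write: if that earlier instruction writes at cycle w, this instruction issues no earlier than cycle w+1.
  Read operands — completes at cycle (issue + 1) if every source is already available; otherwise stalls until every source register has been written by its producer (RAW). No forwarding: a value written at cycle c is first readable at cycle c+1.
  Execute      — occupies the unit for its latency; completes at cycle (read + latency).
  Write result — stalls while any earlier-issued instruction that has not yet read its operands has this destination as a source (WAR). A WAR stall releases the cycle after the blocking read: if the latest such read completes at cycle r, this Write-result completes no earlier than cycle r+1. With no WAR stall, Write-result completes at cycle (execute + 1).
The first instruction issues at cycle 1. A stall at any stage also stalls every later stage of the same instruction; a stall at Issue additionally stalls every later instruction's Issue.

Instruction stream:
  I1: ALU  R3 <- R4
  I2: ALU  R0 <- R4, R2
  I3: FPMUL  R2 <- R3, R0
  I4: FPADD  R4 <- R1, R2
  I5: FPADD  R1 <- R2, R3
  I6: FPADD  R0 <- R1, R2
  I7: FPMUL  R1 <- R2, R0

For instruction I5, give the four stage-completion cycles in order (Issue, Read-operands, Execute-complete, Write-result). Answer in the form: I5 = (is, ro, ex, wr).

t=1  I1 dispatched to ALU
t=2  I1 operands ready
t=3  I1 complete
t=4  R3←I1
t=5  I2 dispatched to ALU
t=6  I2 operands ready | I3 dispatched to FPMUL
t=7  I2 complete | I4 dispatched to FPADD
t=8  R0←I2
t=9  I3 operands ready
t=14  I3 complete
t=15  R2←I3
t=16  I4 operands ready
t=19  I4 complete
t=20  R4←I4
t=21  I5 dispatched to FPADD
t=22  I5 operands ready
t=25  I5 complete
t=26  R1←I5
t=27  I6 dispatched to FPADD
t=28  I6 operands ready | I7 dispatched to FPMUL
t=31  I6 complete
t=32  R0←I6
t=33  I7 operands ready
t=38  I7 complete
t=39  R1←I7

I5 = (21, 22, 25, 26)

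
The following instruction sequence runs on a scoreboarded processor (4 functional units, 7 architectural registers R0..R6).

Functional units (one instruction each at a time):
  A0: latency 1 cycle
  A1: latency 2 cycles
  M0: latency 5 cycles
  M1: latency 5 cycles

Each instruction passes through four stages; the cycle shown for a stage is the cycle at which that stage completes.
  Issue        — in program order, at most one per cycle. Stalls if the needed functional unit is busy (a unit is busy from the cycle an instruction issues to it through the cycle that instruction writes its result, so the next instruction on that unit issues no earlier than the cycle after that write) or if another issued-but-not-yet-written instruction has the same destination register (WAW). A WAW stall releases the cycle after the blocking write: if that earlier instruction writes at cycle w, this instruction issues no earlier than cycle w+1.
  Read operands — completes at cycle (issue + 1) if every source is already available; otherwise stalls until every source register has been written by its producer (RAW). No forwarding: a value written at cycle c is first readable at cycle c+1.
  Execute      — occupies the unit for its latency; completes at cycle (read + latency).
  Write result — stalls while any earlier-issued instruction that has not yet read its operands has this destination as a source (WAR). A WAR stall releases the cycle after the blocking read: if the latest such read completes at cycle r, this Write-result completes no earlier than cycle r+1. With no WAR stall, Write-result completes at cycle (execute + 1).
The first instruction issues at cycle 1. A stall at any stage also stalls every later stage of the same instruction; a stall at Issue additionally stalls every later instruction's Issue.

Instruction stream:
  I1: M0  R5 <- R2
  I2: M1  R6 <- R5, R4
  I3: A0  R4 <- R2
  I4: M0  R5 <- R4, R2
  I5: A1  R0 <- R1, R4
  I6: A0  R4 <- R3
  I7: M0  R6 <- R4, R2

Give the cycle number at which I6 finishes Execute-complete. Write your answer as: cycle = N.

cycle = 13

  I1 | 1 | 2 | 7 | 8
  I2 | 2 | 9 | 14 | 15   RAW R5: wait I1 write@8
  I3 | 3 | 4 | 5 | 10   WAR R4: wait I2 read@9
  I4 | 9 | 11 | 16 | 17   struct: M0 busy until I1 writes@8 · RAW R4: wait I3 write@10
  I5 | 10 | 11 | 13 | 14
  I6 | 11 | 12 | 13 | 14
  I7 | 18 | 19 | 24 | 25   struct: M0 busy until I4 writes@17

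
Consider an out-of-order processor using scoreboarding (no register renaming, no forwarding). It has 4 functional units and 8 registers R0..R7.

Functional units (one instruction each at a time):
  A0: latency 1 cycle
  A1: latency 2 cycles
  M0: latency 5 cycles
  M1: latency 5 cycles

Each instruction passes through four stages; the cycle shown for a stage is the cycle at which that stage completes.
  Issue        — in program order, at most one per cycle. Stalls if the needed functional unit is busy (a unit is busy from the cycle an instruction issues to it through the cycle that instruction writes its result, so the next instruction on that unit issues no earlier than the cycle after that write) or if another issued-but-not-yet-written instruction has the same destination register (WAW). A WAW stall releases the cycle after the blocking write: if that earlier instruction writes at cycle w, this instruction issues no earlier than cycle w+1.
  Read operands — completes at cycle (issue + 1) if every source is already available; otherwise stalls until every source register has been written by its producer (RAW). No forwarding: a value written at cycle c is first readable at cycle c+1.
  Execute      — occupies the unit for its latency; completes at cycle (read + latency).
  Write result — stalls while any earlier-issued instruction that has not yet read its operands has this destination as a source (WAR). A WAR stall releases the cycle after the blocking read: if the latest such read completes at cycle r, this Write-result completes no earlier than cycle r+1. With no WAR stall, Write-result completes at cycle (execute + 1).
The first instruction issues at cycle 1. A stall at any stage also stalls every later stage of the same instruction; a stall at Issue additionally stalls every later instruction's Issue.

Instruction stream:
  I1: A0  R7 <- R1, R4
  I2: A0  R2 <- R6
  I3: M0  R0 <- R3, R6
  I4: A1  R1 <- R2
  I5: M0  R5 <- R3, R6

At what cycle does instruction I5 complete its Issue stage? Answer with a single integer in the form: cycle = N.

cycle = 14

  I1 | 1 | 2 | 3 | 4
  I2 | 5 | 6 | 7 | 8   struct: A0 busy until I1 writes@4
  I3 | 6 | 7 | 12 | 13
  I4 | 7 | 9 | 11 | 12   RAW R2: wait I2 write@8
  I5 | 14 | 15 | 20 | 21   struct: M0 busy until I3 writes@13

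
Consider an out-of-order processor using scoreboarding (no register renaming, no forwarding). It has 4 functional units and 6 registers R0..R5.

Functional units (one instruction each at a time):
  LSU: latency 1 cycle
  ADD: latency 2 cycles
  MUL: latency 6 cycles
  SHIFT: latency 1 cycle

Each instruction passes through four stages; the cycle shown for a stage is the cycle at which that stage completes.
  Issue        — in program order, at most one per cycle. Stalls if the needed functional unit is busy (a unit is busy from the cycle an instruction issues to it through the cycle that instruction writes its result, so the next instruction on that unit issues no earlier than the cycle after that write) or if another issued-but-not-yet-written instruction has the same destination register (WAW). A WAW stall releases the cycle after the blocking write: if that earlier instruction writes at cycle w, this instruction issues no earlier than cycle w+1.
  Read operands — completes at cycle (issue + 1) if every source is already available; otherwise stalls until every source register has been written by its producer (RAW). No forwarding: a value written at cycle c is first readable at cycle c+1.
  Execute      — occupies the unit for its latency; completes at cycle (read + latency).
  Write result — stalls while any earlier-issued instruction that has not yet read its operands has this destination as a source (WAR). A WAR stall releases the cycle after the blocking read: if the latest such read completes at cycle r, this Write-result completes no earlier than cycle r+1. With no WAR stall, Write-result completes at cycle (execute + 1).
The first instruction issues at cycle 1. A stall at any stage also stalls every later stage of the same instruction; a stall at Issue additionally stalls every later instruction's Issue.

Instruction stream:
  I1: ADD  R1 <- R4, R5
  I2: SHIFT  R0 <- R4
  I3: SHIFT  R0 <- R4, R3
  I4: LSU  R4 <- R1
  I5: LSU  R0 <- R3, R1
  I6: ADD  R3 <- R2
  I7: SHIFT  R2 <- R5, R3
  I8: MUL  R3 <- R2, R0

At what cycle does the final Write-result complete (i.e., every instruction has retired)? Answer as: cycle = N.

cycle = 27

[1] issue I1 (ADD)
[2] I1 read-ops · issue I2 (SHIFT)
[3] I2 read-ops
[4] I1 finished on ADD · I2 finished on SHIFT
[5] I1→R1 · I2→R0
[6] issue I3 (SHIFT)
[7] I3 read-ops · issue I4 (LSU)
[8] I3 finished on SHIFT · I4 read-ops
[9] I3→R0 · I4 finished on LSU
[10] I4→R4
[11] issue I5 (LSU)
[12] I5 read-ops · issue I6 (ADD)
[13] I5 finished on LSU · I6 read-ops · issue I7 (SHIFT)
[14] I5→R0
[15] I6 finished on ADD
[16] I6→R3
[17] I7 read-ops · issue I8 (MUL)
[18] I7 finished on SHIFT
[19] I7→R2
[20] I8 read-ops
[26] I8 finished on MUL
[27] I8→R3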